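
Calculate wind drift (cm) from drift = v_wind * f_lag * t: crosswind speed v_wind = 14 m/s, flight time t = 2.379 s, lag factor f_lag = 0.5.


drift = v_wind * lag * t = 14 * 0.5 * 2.379 = 16.653 m ≈ 1665 cm

1665 cm


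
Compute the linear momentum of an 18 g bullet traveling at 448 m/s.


p = m*v = 0.018*448 = 8.064 kg·m/s

8.064 kg·m/s


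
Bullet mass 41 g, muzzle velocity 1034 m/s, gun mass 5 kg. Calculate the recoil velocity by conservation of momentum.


v_recoil = m_p * v_p / m_gun = 0.041 * 1034 / 5 = 8.479 m/s

8.479 m/s


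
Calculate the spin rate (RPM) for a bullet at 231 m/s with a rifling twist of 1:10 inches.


twist_m = 10*0.0254 = 0.254 m
spin = v/twist = 231/0.254 = 909.4488 rev/s
RPM = spin*60 = 909.4488*60 ≈ 54567 RPM

54567 RPM


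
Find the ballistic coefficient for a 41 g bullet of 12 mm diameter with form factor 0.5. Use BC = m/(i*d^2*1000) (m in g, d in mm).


BC = m/(i*d^2*1000) = 41/(0.5 * 12^2 * 1000) = 0.0005694

0.0005694


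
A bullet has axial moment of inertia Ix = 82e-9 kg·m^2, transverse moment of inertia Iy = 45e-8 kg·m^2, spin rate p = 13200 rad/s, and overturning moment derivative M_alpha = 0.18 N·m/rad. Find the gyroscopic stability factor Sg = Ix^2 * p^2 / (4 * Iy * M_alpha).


Sg = Ix^2 * p^2 / (4 * Iy * M_alpha) = (82e-9)^2 * 13200^2 / (4 * 45e-8 * 0.18) = 3.616

3.616


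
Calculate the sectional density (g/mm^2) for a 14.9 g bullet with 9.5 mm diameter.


SD = m/d^2 = 14.9/9.5^2 = 0.1651 g/mm^2

0.1651 g/mm^2


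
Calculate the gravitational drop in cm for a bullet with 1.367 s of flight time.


drop = 0.5*g*t^2 = 0.5*9.81*1.367^2 = 9.16592 m ≈ 916.6 cm

916.6 cm


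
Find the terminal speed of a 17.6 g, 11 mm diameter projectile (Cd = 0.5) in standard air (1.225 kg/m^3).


A = pi*(d/2)^2 = pi*(11/2000)^2 = 9.50332e-05 m^2
vt = sqrt(2mg/(Cd*rho*A)) = sqrt(2*0.0176*9.81/(0.5 * 1.225 * 9.50332e-05)) = 77.02 m/s

77.02 m/s


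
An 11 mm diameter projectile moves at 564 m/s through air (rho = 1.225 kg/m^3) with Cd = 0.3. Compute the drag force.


A = pi*(d/2)^2 = pi*(11/2000)^2 = 9.50332e-05 m^2
Fd = 0.5*Cd*rho*A*v^2 = 0.5*0.3*1.225*9.50332e-05*564^2 = 5.555 N

5.555 N


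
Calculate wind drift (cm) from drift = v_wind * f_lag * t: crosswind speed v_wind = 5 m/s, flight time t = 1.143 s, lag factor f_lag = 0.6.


drift = v_wind * lag * t = 5 * 0.6 * 1.143 = 3.429 m ≈ 342.9 cm

342.9 cm


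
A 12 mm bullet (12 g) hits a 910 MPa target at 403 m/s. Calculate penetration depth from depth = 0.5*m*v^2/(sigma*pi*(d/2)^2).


A = pi*(d/2)^2 = pi*(12/2)^2 = 113.097 mm^2
E = 0.5*m*v^2 = 0.5*0.012*403^2 = 974.454 J
depth = E/(sigma*A) = 974.454 J / (910 MPa * 113.097 mm^2) = 974.454/(910 * 113.097) m = 0.0094682 m ≈ 9.468 mm

9.468 mm


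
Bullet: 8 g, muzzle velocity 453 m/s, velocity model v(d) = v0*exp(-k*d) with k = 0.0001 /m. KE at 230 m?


v = v0*exp(-k*d) = 453*exp(-0.0001*230) = 442.7 m/s
E = 0.5*m*v^2 = 0.5*0.008*442.7^2 = 783.9 J

783.9 J


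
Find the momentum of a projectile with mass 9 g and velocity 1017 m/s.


p = m*v = 0.009*1017 = 9.153 kg·m/s

9.153 kg·m/s


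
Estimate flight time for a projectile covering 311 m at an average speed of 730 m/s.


t = d/v = 311/730 = 0.426 s

0.426 s


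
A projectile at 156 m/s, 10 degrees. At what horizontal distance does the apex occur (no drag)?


R = v0^2*sin(2*theta)/g = 156^2*sin(2*10°)/9.81 = 848.461 m
apex_dist = R/2 = 848.461/2 = 424.2 m

424.2 m


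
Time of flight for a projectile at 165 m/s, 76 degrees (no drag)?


T = 2*v0*sin(theta)/g = 2*165*sin(76°)/9.81 = 32.64 s

32.64 s


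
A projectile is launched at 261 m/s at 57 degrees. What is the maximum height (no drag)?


H = (v0*sin(theta))^2 / (2g) = (261*sin(57°))^2 / (2*9.81) = 2442 m

2442 m


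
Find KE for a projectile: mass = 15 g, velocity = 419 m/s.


E = 0.5*m*v^2 = 0.5*0.015*419^2 = 1317 J

1317 J


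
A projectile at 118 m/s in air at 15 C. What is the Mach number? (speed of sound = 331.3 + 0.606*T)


a = 331.3 + 0.606*(15) = 340.39 m/s
M = v/a = 118/340.39 = 0.3467

0.3467


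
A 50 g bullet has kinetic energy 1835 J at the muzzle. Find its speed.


v = sqrt(2*E/m) = sqrt(2*1835/0.05) = 270.9 m/s

270.9 m/s


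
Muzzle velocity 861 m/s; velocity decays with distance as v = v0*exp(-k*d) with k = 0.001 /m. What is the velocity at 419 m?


v = v0*exp(-k*d) = 861*exp(-0.001*419) = 566.3 m/s

566.3 m/s


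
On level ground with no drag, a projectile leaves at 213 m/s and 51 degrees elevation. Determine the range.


R = v0^2 * sin(2*theta) / g = 213^2 * sin(2*51°) / 9.81 = 4524 m

4524 m


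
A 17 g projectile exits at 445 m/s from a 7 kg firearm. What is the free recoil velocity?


v_recoil = m_p * v_p / m_gun = 0.017 * 445 / 7 = 1.081 m/s

1.081 m/s


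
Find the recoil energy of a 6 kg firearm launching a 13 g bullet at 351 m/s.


v_r = m_p*v_p/m_gun = 0.013*351/6 = 0.7605 m/s, E_r = 0.5*m_gun*v_r^2 = 0.5*6*0.7605^2 = 1.735 J

1.735 J


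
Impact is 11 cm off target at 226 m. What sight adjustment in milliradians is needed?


1 mrad subtends 1 cm per 10 m of range, so adj = error_cm / (dist_m / 10) = 11 / (226/10) = 0.4867 mrad

0.4867 mrad


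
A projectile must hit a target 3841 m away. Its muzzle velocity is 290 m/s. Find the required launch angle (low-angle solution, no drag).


sin(2*theta) = R*g/v0^2 = 3841*9.81/290^2 = 0.448041, theta = arcsin(0.448041)/2 = 13.31°

13.31 degrees


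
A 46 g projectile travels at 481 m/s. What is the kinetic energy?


E = 0.5*m*v^2 = 0.5*0.046*481^2 = 5321 J

5321 J


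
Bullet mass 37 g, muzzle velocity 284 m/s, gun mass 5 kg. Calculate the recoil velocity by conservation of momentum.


v_recoil = m_p * v_p / m_gun = 0.037 * 284 / 5 = 2.102 m/s

2.102 m/s


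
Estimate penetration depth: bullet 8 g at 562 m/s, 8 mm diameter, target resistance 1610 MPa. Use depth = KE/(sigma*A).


A = pi*(d/2)^2 = pi*(8/2)^2 = 50.2655 mm^2
E = 0.5*m*v^2 = 0.5*0.008*562^2 = 1263.38 J
depth = E/(sigma*A) = 1263.38 J / (1610 MPa * 50.2655 mm^2) = 1263.38/(1610 * 50.2655) m = 0.0156112 m ≈ 15.61 mm

15.61 mm


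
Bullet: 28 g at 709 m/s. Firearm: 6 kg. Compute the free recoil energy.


v_r = m_p*v_p/m_gun = 0.028*709/6 = 3.30867 m/s, E_r = 0.5*m_gun*v_r^2 = 0.5*6*3.30867^2 = 32.84 J

32.84 J


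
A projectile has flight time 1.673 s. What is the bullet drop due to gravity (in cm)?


drop = 0.5*g*t^2 = 0.5*9.81*1.673^2 = 13.7287 m ≈ 1373 cm

1373 cm


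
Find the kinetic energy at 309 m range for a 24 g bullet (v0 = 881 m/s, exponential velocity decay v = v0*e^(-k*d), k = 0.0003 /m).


v = v0*exp(-k*d) = 881*exp(-0.0003*309) = 803.002 m/s
E = 0.5*m*v^2 = 0.5*0.024*803.002^2 = 7738 J

7738 J


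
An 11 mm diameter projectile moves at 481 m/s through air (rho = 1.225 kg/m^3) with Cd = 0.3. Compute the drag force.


A = pi*(d/2)^2 = pi*(11/2000)^2 = 9.50332e-05 m^2
Fd = 0.5*Cd*rho*A*v^2 = 0.5*0.3*1.225*9.50332e-05*481^2 = 4.04 N

4.04 N


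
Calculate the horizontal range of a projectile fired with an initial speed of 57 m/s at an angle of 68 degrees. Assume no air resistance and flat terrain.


R = v0^2 * sin(2*theta) / g = 57^2 * sin(2*68°) / 9.81 = 230.1 m

230.1 m


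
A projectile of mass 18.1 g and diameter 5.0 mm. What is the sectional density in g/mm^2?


SD = m/d^2 = 18.1/5.0^2 = 0.724 g/mm^2

0.724 g/mm^2


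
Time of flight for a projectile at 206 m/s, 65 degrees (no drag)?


T = 2*v0*sin(theta)/g = 2*206*sin(65°)/9.81 = 38.06 s

38.06 s


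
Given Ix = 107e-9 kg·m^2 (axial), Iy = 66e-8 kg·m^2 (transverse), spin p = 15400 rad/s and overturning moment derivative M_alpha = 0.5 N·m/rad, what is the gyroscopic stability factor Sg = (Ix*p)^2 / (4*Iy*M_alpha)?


Sg = Ix^2 * p^2 / (4 * Iy * M_alpha) = (107e-9)^2 * 15400^2 / (4 * 66e-8 * 0.5) = 2.057

2.057


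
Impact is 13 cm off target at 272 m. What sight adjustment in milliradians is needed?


1 mrad subtends 1 cm per 10 m of range, so adj = error_cm / (dist_m / 10) = 13 / (272/10) = 0.4779 mrad

0.4779 mrad


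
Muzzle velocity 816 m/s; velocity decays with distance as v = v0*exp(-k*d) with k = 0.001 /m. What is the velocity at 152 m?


v = v0*exp(-k*d) = 816*exp(-0.001*152) = 700.9 m/s

700.9 m/s


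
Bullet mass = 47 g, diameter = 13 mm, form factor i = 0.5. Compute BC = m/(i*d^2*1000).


BC = m/(i*d^2*1000) = 47/(0.5 * 13^2 * 1000) = 0.0005562

0.0005562


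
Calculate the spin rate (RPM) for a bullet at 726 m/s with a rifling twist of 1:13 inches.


twist_m = 13*0.0254 = 0.3302 m
spin = v/twist = 726/0.3302 = 2198.667 rev/s
RPM = spin*60 = 2198.667*60 ≈ 131920 RPM

131920 RPM


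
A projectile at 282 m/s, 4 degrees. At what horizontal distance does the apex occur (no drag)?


R = v0^2*sin(2*theta)/g = 282^2*sin(2*4°)/9.81 = 1128.2 m
apex_dist = R/2 = 1128.2/2 = 564.1 m

564.1 m


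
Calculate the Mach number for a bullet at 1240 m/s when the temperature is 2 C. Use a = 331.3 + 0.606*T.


a = 331.3 + 0.606*(2) = 332.512 m/s
M = v/a = 1240/332.512 = 3.729

3.729


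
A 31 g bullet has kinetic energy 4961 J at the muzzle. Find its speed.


v = sqrt(2*E/m) = sqrt(2*4961/0.031) = 565.7 m/s

565.7 m/s


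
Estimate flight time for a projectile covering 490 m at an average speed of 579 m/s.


t = d/v = 490/579 = 0.8463 s

0.8463 s


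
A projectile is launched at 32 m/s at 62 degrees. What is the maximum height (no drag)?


H = (v0*sin(theta))^2 / (2g) = (32*sin(62°))^2 / (2*9.81) = 40.69 m

40.69 m


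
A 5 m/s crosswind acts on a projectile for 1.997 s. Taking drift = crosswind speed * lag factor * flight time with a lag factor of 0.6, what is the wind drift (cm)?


drift = v_wind * lag * t = 5 * 0.6 * 1.997 = 5.991 m ≈ 599.1 cm

599.1 cm


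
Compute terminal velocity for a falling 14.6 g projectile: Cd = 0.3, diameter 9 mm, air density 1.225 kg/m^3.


A = pi*(d/2)^2 = pi*(9/2000)^2 = 6.36173e-05 m^2
vt = sqrt(2mg/(Cd*rho*A)) = sqrt(2*0.0146*9.81/(0.3 * 1.225 * 6.36173e-05)) = 110.7 m/s

110.7 m/s


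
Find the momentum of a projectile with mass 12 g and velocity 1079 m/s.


p = m*v = 0.012*1079 = 12.95 kg·m/s

12.95 kg·m/s


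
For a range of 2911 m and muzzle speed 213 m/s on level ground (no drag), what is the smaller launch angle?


sin(2*theta) = R*g/v0^2 = 2911*9.81/213^2 = 0.629437, theta = arcsin(0.629437)/2 = 19.5°

19.5 degrees


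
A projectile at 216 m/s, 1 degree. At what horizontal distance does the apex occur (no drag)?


R = v0^2*sin(2*theta)/g = 216^2*sin(2*1°)/9.81 = 165.981 m
apex_dist = R/2 = 165.981/2 = 82.99 m

82.99 m


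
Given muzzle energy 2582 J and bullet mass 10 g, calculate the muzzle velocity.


v = sqrt(2*E/m) = sqrt(2*2582/0.01) = 718.6 m/s

718.6 m/s


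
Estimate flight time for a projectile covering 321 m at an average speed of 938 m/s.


t = d/v = 321/938 = 0.3422 s

0.3422 s


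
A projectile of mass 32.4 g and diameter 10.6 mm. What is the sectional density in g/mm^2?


SD = m/d^2 = 32.4/10.6^2 = 0.2884 g/mm^2

0.2884 g/mm^2


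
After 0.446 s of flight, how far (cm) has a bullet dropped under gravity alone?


drop = 0.5*g*t^2 = 0.5*9.81*0.446^2 = 0.975683 m ≈ 97.57 cm

97.57 cm


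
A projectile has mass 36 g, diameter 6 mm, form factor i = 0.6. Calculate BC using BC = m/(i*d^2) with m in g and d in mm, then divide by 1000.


BC = m/(i*d^2*1000) = 36/(0.6 * 6^2 * 1000) = 0.001667

0.001667


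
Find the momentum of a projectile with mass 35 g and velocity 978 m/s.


p = m*v = 0.035*978 = 34.23 kg·m/s

34.23 kg·m/s


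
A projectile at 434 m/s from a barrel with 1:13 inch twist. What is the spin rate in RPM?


twist_m = 13*0.0254 = 0.3302 m
spin = v/twist = 434/0.3302 = 1314.355 rev/s
RPM = spin*60 = 1314.355*60 ≈ 78861 RPM

78861 RPM


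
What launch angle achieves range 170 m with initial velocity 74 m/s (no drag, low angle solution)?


sin(2*theta) = R*g/v0^2 = 170*9.81/74^2 = 0.304547, theta = arcsin(0.304547)/2 = 8.865°

8.865 degrees


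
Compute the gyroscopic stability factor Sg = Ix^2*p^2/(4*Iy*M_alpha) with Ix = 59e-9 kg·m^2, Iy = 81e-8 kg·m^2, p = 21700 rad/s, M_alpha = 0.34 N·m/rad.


Sg = Ix^2 * p^2 / (4 * Iy * M_alpha) = (59e-9)^2 * 21700^2 / (4 * 81e-8 * 0.34) = 1.488

1.488


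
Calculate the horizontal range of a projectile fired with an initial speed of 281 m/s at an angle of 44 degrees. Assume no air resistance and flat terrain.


R = v0^2 * sin(2*theta) / g = 281^2 * sin(2*44°) / 9.81 = 8044 m

8044 m


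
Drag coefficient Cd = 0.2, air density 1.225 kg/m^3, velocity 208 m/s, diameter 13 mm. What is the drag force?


A = pi*(d/2)^2 = pi*(13/2000)^2 = 1.32732e-04 m^2
Fd = 0.5*Cd*rho*A*v^2 = 0.5*0.2*1.225*1.32732e-04*208^2 = 0.7035 N

0.7035 N


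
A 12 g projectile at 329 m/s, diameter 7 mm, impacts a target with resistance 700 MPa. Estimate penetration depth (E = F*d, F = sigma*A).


A = pi*(d/2)^2 = pi*(7/2)^2 = 38.4845 mm^2
E = 0.5*m*v^2 = 0.5*0.012*329^2 = 649.446 J
depth = E/(sigma*A) = 649.446 J / (700 MPa * 38.4845 mm^2) = 649.446/(700 * 38.4845) m = 0.0241079 m ≈ 24.11 mm

24.11 mm


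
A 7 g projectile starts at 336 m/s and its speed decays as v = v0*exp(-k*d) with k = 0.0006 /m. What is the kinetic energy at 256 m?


v = v0*exp(-k*d) = 336*exp(-0.0006*256) = 288.159 m/s
E = 0.5*m*v^2 = 0.5*0.007*288.159^2 = 290.6 J

290.6 J


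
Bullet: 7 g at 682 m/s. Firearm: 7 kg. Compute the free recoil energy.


v_r = m_p*v_p/m_gun = 0.007*682/7 = 0.682 m/s, E_r = 0.5*m_gun*v_r^2 = 0.5*7*0.682^2 = 1.628 J

1.628 J


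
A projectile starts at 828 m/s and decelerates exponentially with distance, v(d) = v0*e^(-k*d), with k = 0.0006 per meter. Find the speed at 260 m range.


v = v0*exp(-k*d) = 828*exp(-0.0006*260) = 708.4 m/s

708.4 m/s


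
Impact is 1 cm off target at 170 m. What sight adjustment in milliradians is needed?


1 mrad subtends 1 cm per 10 m of range, so adj = error_cm / (dist_m / 10) = 1 / (170/10) = 0.05882 mrad

0.05882 mrad


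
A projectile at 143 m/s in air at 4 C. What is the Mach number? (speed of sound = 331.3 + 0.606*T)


a = 331.3 + 0.606*(4) = 333.724 m/s
M = v/a = 143/333.724 = 0.4285

0.4285


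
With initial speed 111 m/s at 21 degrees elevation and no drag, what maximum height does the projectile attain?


H = (v0*sin(theta))^2 / (2g) = (111*sin(21°))^2 / (2*9.81) = 80.65 m

80.65 m


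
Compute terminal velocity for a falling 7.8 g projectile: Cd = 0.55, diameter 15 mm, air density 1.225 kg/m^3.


A = pi*(d/2)^2 = pi*(15/2000)^2 = 1.76715e-04 m^2
vt = sqrt(2mg/(Cd*rho*A)) = sqrt(2*0.0078*9.81/(0.55 * 1.225 * 1.76715e-04)) = 35.85 m/s

35.85 m/s


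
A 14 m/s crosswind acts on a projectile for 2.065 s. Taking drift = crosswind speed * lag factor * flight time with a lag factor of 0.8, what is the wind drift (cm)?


drift = v_wind * lag * t = 14 * 0.8 * 2.065 = 23.128 m ≈ 2313 cm

2313 cm


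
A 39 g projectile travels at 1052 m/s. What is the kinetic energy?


E = 0.5*m*v^2 = 0.5*0.039*1052^2 = 21581 J

21581 J


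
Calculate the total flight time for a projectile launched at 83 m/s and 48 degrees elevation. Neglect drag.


T = 2*v0*sin(theta)/g = 2*83*sin(48°)/9.81 = 12.58 s

12.58 s


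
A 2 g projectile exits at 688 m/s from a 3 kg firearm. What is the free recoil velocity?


v_recoil = m_p * v_p / m_gun = 0.002 * 688 / 3 = 0.4587 m/s

0.4587 m/s


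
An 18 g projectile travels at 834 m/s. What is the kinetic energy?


E = 0.5*m*v^2 = 0.5*0.018*834^2 = 6260 J

6260 J


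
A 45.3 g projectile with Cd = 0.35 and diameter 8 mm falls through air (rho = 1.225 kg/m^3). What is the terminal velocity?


A = pi*(d/2)^2 = pi*(8/2000)^2 = 5.02655e-05 m^2
vt = sqrt(2mg/(Cd*rho*A)) = sqrt(2*0.0453*9.81/(0.35 * 1.225 * 5.02655e-05)) = 203.1 m/s

203.1 m/s


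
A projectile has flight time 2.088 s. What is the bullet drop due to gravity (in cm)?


drop = 0.5*g*t^2 = 0.5*9.81*2.088^2 = 21.3845 m ≈ 2138 cm

2138 cm


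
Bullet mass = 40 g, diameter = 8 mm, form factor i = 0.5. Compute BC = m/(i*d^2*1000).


BC = m/(i*d^2*1000) = 40/(0.5 * 8^2 * 1000) = 0.00125

0.00125


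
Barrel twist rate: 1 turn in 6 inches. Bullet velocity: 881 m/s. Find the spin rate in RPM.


twist_m = 6*0.0254 = 0.1524 m
spin = v/twist = 881/0.1524 = 5780.84 rev/s
RPM = spin*60 = 5780.84*60 ≈ 346850 RPM

346850 RPM


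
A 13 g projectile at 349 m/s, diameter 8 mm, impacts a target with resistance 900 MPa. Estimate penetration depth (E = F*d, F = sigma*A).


A = pi*(d/2)^2 = pi*(8/2)^2 = 50.2655 mm^2
E = 0.5*m*v^2 = 0.5*0.013*349^2 = 791.707 J
depth = E/(sigma*A) = 791.707 J / (900 MPa * 50.2655 mm^2) = 791.707/(900 * 50.2655) m = 0.0175006 m ≈ 17.5 mm

17.5 mm


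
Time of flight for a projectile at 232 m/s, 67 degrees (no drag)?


T = 2*v0*sin(theta)/g = 2*232*sin(67°)/9.81 = 43.54 s

43.54 s


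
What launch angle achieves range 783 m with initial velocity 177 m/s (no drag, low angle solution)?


sin(2*theta) = R*g/v0^2 = 783*9.81/177^2 = 0.24518, theta = arcsin(0.24518)/2 = 7.096°

7.096 degrees


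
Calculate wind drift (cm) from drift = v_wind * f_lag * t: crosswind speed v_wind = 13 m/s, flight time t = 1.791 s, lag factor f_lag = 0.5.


drift = v_wind * lag * t = 13 * 0.5 * 1.791 = 11.6415 m ≈ 1164 cm

1164 cm


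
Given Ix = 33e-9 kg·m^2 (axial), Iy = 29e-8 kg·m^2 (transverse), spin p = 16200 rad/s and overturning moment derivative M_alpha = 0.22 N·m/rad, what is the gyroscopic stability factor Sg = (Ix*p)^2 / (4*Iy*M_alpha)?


Sg = Ix^2 * p^2 / (4 * Iy * M_alpha) = (33e-9)^2 * 16200^2 / (4 * 29e-8 * 0.22) = 1.12

1.12


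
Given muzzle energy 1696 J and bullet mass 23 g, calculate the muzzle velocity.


v = sqrt(2*E/m) = sqrt(2*1696/0.023) = 384 m/s

384 m/s


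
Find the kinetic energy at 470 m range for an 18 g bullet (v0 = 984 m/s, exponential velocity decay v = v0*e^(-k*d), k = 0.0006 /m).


v = v0*exp(-k*d) = 984*exp(-0.0006*470) = 742.205 m/s
E = 0.5*m*v^2 = 0.5*0.018*742.205^2 = 4958 J

4958 J


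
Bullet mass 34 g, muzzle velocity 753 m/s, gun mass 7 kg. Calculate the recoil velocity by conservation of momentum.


v_recoil = m_p * v_p / m_gun = 0.034 * 753 / 7 = 3.657 m/s

3.657 m/s


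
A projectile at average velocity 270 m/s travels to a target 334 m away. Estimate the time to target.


t = d/v = 334/270 = 1.237 s

1.237 s


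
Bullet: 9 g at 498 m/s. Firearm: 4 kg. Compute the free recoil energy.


v_r = m_p*v_p/m_gun = 0.009*498/4 = 1.1205 m/s, E_r = 0.5*m_gun*v_r^2 = 0.5*4*1.1205^2 = 2.511 J

2.511 J


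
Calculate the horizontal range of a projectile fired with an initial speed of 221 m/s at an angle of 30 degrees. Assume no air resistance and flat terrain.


R = v0^2 * sin(2*theta) / g = 221^2 * sin(2*30°) / 9.81 = 4312 m

4312 m


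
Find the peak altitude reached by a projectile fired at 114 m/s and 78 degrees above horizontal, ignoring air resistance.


H = (v0*sin(theta))^2 / (2g) = (114*sin(78°))^2 / (2*9.81) = 633.8 m

633.8 m


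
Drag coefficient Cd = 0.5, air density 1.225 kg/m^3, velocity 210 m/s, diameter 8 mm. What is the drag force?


A = pi*(d/2)^2 = pi*(8/2000)^2 = 5.02655e-05 m^2
Fd = 0.5*Cd*rho*A*v^2 = 0.5*0.5*1.225*5.02655e-05*210^2 = 0.6789 N

0.6789 N


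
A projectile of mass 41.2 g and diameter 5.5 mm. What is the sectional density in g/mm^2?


SD = m/d^2 = 41.2/5.5^2 = 1.362 g/mm^2

1.362 g/mm^2


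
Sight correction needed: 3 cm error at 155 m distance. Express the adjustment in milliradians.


1 mrad subtends 1 cm per 10 m of range, so adj = error_cm / (dist_m / 10) = 3 / (155/10) = 0.1935 mrad

0.1935 mrad


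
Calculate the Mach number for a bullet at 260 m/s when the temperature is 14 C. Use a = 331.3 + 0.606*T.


a = 331.3 + 0.606*(14) = 339.784 m/s
M = v/a = 260/339.784 = 0.7652

0.7652


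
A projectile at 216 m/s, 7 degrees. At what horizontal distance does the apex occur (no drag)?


R = v0^2*sin(2*theta)/g = 216^2*sin(2*7°)/9.81 = 1150.57 m
apex_dist = R/2 = 1150.57/2 = 575.3 m

575.3 m


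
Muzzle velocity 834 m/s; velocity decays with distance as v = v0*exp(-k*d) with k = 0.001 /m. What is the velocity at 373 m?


v = v0*exp(-k*d) = 834*exp(-0.001*373) = 574.3 m/s

574.3 m/s


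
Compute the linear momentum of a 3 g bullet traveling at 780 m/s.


p = m*v = 0.003*780 = 2.34 kg·m/s

2.34 kg·m/s


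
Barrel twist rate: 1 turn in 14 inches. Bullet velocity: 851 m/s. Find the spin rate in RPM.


twist_m = 14*0.0254 = 0.3556 m
spin = v/twist = 851/0.3556 = 2393.138 rev/s
RPM = spin*60 = 2393.138*60 ≈ 143588 RPM

143588 RPM


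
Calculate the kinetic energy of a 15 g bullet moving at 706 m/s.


E = 0.5*m*v^2 = 0.5*0.015*706^2 = 3738 J

3738 J


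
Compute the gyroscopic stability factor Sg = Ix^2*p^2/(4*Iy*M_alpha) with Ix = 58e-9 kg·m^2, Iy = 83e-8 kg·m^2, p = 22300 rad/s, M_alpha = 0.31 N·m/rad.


Sg = Ix^2 * p^2 / (4 * Iy * M_alpha) = (58e-9)^2 * 22300^2 / (4 * 83e-8 * 0.31) = 1.625

1.625


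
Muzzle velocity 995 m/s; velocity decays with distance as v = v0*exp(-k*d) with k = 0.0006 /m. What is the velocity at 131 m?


v = v0*exp(-k*d) = 995*exp(-0.0006*131) = 919.8 m/s

919.8 m/s


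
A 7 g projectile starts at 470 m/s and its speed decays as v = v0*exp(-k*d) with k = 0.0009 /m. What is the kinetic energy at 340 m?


v = v0*exp(-k*d) = 470*exp(-0.0009*340) = 346.102 m/s
E = 0.5*m*v^2 = 0.5*0.007*346.102^2 = 419.3 J

419.3 J


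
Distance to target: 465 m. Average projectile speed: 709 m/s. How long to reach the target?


t = d/v = 465/709 = 0.6559 s

0.6559 s


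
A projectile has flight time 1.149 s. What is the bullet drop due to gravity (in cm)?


drop = 0.5*g*t^2 = 0.5*9.81*1.149^2 = 6.47559 m ≈ 647.6 cm

647.6 cm


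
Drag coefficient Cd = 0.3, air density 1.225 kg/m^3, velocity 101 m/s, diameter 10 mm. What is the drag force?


A = pi*(d/2)^2 = pi*(10/2000)^2 = 7.85398e-05 m^2
Fd = 0.5*Cd*rho*A*v^2 = 0.5*0.3*1.225*7.85398e-05*101^2 = 0.1472 N

0.1472 N


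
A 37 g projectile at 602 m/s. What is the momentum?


p = m*v = 0.037*602 = 22.27 kg·m/s

22.27 kg·m/s


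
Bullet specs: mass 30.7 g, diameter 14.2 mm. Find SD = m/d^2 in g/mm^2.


SD = m/d^2 = 30.7/14.2^2 = 0.1523 g/mm^2

0.1523 g/mm^2


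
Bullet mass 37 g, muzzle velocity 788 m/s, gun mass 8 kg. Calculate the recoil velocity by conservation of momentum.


v_recoil = m_p * v_p / m_gun = 0.037 * 788 / 8 = 3.644 m/s

3.644 m/s


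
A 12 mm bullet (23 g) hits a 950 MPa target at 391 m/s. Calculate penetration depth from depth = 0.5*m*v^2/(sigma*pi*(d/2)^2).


A = pi*(d/2)^2 = pi*(12/2)^2 = 113.097 mm^2
E = 0.5*m*v^2 = 0.5*0.023*391^2 = 1758.13 J
depth = E/(sigma*A) = 1758.13 J / (950 MPa * 113.097 mm^2) = 1758.13/(950 * 113.097) m = 0.0163635 m ≈ 16.36 mm

16.36 mm


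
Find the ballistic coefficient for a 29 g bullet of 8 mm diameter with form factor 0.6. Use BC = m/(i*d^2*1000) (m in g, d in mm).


BC = m/(i*d^2*1000) = 29/(0.6 * 8^2 * 1000) = 0.0007552

0.0007552


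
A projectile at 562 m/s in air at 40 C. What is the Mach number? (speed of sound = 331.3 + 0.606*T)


a = 331.3 + 0.606*(40) = 355.54 m/s
M = v/a = 562/355.54 = 1.581

1.581


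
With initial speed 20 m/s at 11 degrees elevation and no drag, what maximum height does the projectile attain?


H = (v0*sin(theta))^2 / (2g) = (20*sin(11°))^2 / (2*9.81) = 0.7423 m

0.7423 m


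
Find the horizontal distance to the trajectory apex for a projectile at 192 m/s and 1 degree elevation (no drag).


R = v0^2*sin(2*theta)/g = 192^2*sin(2*1°)/9.81 = 131.145 m
apex_dist = R/2 = 131.145/2 = 65.57 m

65.57 m


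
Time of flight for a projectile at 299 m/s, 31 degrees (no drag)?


T = 2*v0*sin(theta)/g = 2*299*sin(31°)/9.81 = 31.4 s

31.4 s


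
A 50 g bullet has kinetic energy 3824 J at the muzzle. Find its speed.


v = sqrt(2*E/m) = sqrt(2*3824/0.05) = 391.1 m/s

391.1 m/s


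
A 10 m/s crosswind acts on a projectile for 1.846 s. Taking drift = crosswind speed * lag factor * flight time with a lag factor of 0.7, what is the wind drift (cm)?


drift = v_wind * lag * t = 10 * 0.7 * 1.846 = 12.922 m ≈ 1292 cm

1292 cm


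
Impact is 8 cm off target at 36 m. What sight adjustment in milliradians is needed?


1 mrad subtends 1 cm per 10 m of range, so adj = error_cm / (dist_m / 10) = 8 / (36/10) = 2.222 mrad

2.222 mrad


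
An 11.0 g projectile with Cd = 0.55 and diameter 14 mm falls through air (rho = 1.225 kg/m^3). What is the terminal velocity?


A = pi*(d/2)^2 = pi*(14/2000)^2 = 1.53938e-04 m^2
vt = sqrt(2mg/(Cd*rho*A)) = sqrt(2*0.011*9.81/(0.55 * 1.225 * 1.53938e-04)) = 45.62 m/s

45.62 m/s


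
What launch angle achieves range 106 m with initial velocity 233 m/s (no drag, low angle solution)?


sin(2*theta) = R*g/v0^2 = 106*9.81/233^2 = 0.0191542, theta = arcsin(0.0191542)/2 = 0.5488°

0.5488 degrees


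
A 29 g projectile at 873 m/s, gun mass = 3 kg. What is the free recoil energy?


v_r = m_p*v_p/m_gun = 0.029*873/3 = 8.439 m/s, E_r = 0.5*m_gun*v_r^2 = 0.5*3*8.439^2 = 106.8 J

106.8 J


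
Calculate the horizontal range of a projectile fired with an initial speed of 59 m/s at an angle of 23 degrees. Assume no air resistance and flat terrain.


R = v0^2 * sin(2*theta) / g = 59^2 * sin(2*23°) / 9.81 = 255.3 m

255.3 m


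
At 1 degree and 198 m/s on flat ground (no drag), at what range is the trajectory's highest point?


R = v0^2*sin(2*theta)/g = 198^2*sin(2*1°)/9.81 = 139.47 m
apex_dist = R/2 = 139.47/2 = 69.73 m

69.73 m


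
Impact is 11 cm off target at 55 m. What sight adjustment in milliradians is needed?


1 mrad subtends 1 cm per 10 m of range, so adj = error_cm / (dist_m / 10) = 11 / (55/10) = 2 mrad

2 mrad


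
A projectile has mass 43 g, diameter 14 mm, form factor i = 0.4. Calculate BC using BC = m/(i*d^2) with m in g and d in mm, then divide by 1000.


BC = m/(i*d^2*1000) = 43/(0.4 * 14^2 * 1000) = 0.0005485

0.0005485


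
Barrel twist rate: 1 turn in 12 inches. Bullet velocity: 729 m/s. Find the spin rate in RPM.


twist_m = 12*0.0254 = 0.3048 m
spin = v/twist = 729/0.3048 = 2391.732 rev/s
RPM = spin*60 = 2391.732*60 ≈ 143504 RPM

143504 RPM


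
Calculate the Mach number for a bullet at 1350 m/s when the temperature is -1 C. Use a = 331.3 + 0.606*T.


a = 331.3 + 0.606*(-1) = 330.694 m/s
M = v/a = 1350/330.694 = 4.082

4.082


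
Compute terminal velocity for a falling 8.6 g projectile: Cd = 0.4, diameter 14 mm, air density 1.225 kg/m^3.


A = pi*(d/2)^2 = pi*(14/2000)^2 = 1.53938e-04 m^2
vt = sqrt(2mg/(Cd*rho*A)) = sqrt(2*0.0086*9.81/(0.4 * 1.225 * 1.53938e-04)) = 47.3 m/s

47.3 m/s


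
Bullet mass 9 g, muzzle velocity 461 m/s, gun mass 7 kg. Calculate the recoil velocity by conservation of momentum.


v_recoil = m_p * v_p / m_gun = 0.009 * 461 / 7 = 0.5927 m/s

0.5927 m/s


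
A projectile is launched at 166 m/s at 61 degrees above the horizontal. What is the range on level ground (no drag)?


R = v0^2 * sin(2*theta) / g = 166^2 * sin(2*61°) / 9.81 = 2382 m

2382 m


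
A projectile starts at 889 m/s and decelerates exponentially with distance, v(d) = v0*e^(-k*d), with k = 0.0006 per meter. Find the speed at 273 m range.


v = v0*exp(-k*d) = 889*exp(-0.0006*273) = 754.7 m/s

754.7 m/s


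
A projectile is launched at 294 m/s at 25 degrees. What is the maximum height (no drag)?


H = (v0*sin(theta))^2 / (2g) = (294*sin(25°))^2 / (2*9.81) = 786.9 m

786.9 m


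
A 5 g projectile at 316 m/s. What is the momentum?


p = m*v = 0.005*316 = 1.58 kg·m/s

1.58 kg·m/s


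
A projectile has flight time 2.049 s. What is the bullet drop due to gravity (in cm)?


drop = 0.5*g*t^2 = 0.5*9.81*2.049^2 = 20.5932 m ≈ 2059 cm

2059 cm


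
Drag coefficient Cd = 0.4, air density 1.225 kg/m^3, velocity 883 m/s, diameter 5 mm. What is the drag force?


A = pi*(d/2)^2 = pi*(5/2000)^2 = 1.96350e-05 m^2
Fd = 0.5*Cd*rho*A*v^2 = 0.5*0.4*1.225*1.96350e-05*883^2 = 3.751 N

3.751 N


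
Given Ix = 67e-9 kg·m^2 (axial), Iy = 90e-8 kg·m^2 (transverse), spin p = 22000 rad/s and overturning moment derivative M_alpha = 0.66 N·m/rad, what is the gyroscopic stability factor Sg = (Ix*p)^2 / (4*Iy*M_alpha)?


Sg = Ix^2 * p^2 / (4 * Iy * M_alpha) = (67e-9)^2 * 22000^2 / (4 * 90e-8 * 0.66) = 0.9144

0.9144


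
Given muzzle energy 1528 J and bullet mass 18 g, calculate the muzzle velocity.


v = sqrt(2*E/m) = sqrt(2*1528/0.018) = 412 m/s

412 m/s


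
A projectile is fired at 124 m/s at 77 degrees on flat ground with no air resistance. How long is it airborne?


T = 2*v0*sin(theta)/g = 2*124*sin(77°)/9.81 = 24.63 s

24.63 s


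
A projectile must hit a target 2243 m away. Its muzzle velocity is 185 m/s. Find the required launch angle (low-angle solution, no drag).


sin(2*theta) = R*g/v0^2 = 2243*9.81/185^2 = 0.642917, theta = arcsin(0.642917)/2 = 20°

20 degrees


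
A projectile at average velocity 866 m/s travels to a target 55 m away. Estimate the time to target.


t = d/v = 55/866 = 0.06351 s

0.06351 s


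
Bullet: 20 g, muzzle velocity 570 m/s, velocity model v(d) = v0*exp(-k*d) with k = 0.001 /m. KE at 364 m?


v = v0*exp(-k*d) = 570*exp(-0.001*364) = 396.088 m/s
E = 0.5*m*v^2 = 0.5*0.02*396.088^2 = 1569 J

1569 J


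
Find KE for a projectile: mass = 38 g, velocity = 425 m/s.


E = 0.5*m*v^2 = 0.5*0.038*425^2 = 3432 J

3432 J


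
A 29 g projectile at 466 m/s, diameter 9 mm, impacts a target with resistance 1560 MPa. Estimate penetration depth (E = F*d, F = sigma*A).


A = pi*(d/2)^2 = pi*(9/2)^2 = 63.6173 mm^2
E = 0.5*m*v^2 = 0.5*0.029*466^2 = 3148.76 J
depth = E/(sigma*A) = 3148.76 J / (1560 MPa * 63.6173 mm^2) = 3148.76/(1560 * 63.6173) m = 0.0317278 m ≈ 31.73 mm

31.73 mm


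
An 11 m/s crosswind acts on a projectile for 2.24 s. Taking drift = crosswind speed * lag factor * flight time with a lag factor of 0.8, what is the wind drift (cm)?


drift = v_wind * lag * t = 11 * 0.8 * 2.24 = 19.712 m ≈ 1971 cm

1971 cm


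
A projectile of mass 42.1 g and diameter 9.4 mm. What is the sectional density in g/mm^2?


SD = m/d^2 = 42.1/9.4^2 = 0.4765 g/mm^2

0.4765 g/mm^2


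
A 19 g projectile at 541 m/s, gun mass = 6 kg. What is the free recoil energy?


v_r = m_p*v_p/m_gun = 0.019*541/6 = 1.71317 m/s, E_r = 0.5*m_gun*v_r^2 = 0.5*6*1.71317^2 = 8.805 J

8.805 J


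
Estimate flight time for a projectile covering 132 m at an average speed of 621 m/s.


t = d/v = 132/621 = 0.2126 s

0.2126 s


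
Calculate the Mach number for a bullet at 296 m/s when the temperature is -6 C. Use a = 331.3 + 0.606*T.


a = 331.3 + 0.606*(-6) = 327.664 m/s
M = v/a = 296/327.664 = 0.9034

0.9034


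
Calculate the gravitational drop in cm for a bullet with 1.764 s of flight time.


drop = 0.5*g*t^2 = 0.5*9.81*1.764^2 = 15.2629 m ≈ 1526 cm

1526 cm


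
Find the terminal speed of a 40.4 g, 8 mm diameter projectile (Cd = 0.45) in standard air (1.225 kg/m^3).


A = pi*(d/2)^2 = pi*(8/2000)^2 = 5.02655e-05 m^2
vt = sqrt(2mg/(Cd*rho*A)) = sqrt(2*0.0404*9.81/(0.45 * 1.225 * 5.02655e-05)) = 169.1 m/s

169.1 m/s


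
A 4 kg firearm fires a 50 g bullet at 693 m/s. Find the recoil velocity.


v_recoil = m_p * v_p / m_gun = 0.05 * 693 / 4 = 8.662 m/s

8.662 m/s


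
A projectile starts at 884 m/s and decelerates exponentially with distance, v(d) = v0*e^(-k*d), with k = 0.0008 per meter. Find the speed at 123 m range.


v = v0*exp(-k*d) = 884*exp(-0.0008*123) = 801.2 m/s

801.2 m/s


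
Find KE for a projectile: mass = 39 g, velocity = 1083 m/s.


E = 0.5*m*v^2 = 0.5*0.039*1083^2 = 22871 J

22871 J


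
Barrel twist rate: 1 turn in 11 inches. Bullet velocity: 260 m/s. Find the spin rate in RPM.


twist_m = 11*0.0254 = 0.2794 m
spin = v/twist = 260/0.2794 = 930.5655 rev/s
RPM = spin*60 = 930.5655*60 ≈ 55834 RPM

55834 RPM


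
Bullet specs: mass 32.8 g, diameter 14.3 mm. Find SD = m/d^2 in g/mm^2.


SD = m/d^2 = 32.8/14.3^2 = 0.1604 g/mm^2

0.1604 g/mm^2


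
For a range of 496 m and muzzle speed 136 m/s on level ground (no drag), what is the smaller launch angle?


sin(2*theta) = R*g/v0^2 = 496*9.81/136^2 = 0.263071, theta = arcsin(0.263071)/2 = 7.626°

7.626 degrees


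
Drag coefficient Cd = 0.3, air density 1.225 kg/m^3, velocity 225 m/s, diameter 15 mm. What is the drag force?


A = pi*(d/2)^2 = pi*(15/2000)^2 = 1.76715e-04 m^2
Fd = 0.5*Cd*rho*A*v^2 = 0.5*0.3*1.225*1.76715e-04*225^2 = 1.644 N

1.644 N


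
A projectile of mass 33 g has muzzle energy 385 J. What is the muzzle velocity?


v = sqrt(2*E/m) = sqrt(2*385/0.033) = 152.8 m/s

152.8 m/s


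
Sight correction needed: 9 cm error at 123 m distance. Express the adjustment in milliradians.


1 mrad subtends 1 cm per 10 m of range, so adj = error_cm / (dist_m / 10) = 9 / (123/10) = 0.7317 mrad

0.7317 mrad


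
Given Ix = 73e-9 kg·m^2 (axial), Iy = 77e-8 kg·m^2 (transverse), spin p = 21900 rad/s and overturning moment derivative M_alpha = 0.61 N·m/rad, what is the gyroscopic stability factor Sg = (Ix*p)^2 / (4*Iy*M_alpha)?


Sg = Ix^2 * p^2 / (4 * Iy * M_alpha) = (73e-9)^2 * 21900^2 / (4 * 77e-8 * 0.61) = 1.36

1.36


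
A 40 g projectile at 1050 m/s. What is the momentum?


p = m*v = 0.04*1050 = 42 kg·m/s

42 kg·m/s


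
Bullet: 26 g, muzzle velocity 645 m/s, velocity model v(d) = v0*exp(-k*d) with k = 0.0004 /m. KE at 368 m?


v = v0*exp(-k*d) = 645*exp(-0.0004*368) = 556.713 m/s
E = 0.5*m*v^2 = 0.5*0.026*556.713^2 = 4029 J

4029 J


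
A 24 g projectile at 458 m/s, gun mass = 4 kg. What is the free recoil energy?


v_r = m_p*v_p/m_gun = 0.024*458/4 = 2.748 m/s, E_r = 0.5*m_gun*v_r^2 = 0.5*4*2.748^2 = 15.1 J

15.1 J


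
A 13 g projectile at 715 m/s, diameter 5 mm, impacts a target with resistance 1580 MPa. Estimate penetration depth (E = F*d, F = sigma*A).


A = pi*(d/2)^2 = pi*(5/2)^2 = 19.635 mm^2
E = 0.5*m*v^2 = 0.5*0.013*715^2 = 3322.96 J
depth = E/(sigma*A) = 3322.96 J / (1580 MPa * 19.635 mm^2) = 3322.96/(1580 * 19.635) m = 0.107112 m ≈ 107.1 mm

107.1 mm


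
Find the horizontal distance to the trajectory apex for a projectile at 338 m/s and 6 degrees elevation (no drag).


R = v0^2*sin(2*theta)/g = 338^2*sin(2*6°)/9.81 = 2421.27 m
apex_dist = R/2 = 2421.27/2 = 1211 m

1211 m


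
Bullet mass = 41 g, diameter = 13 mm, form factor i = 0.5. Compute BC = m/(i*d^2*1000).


BC = m/(i*d^2*1000) = 41/(0.5 * 13^2 * 1000) = 0.0004852

0.0004852


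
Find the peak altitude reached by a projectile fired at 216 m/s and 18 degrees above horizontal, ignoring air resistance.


H = (v0*sin(theta))^2 / (2g) = (216*sin(18°))^2 / (2*9.81) = 227.1 m

227.1 m


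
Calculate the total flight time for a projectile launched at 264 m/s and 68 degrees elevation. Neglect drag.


T = 2*v0*sin(theta)/g = 2*264*sin(68°)/9.81 = 49.9 s

49.9 s


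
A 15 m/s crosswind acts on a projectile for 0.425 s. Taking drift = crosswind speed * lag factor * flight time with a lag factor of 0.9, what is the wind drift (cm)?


drift = v_wind * lag * t = 15 * 0.9 * 0.425 = 5.7375 m ≈ 573.8 cm

573.8 cm


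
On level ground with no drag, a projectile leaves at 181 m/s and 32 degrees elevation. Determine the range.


R = v0^2 * sin(2*theta) / g = 181^2 * sin(2*32°) / 9.81 = 3002 m

3002 m


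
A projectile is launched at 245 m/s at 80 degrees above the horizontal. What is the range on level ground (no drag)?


R = v0^2 * sin(2*theta) / g = 245^2 * sin(2*80°) / 9.81 = 2093 m

2093 m


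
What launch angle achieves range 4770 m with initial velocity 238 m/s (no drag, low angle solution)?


sin(2*theta) = R*g/v0^2 = 4770*9.81/238^2 = 0.826102, theta = arcsin(0.826102)/2 = 27.85°

27.85 degrees


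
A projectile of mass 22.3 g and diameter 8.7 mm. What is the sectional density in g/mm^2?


SD = m/d^2 = 22.3/8.7^2 = 0.2946 g/mm^2

0.2946 g/mm^2


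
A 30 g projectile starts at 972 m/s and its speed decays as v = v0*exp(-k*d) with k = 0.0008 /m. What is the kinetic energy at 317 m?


v = v0*exp(-k*d) = 972*exp(-0.0008*317) = 754.274 m/s
E = 0.5*m*v^2 = 0.5*0.03*754.274^2 = 8534 J

8534 J


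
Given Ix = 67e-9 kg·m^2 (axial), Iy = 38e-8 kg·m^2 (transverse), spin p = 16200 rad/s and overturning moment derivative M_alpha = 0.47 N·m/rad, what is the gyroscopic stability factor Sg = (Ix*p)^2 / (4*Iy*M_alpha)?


Sg = Ix^2 * p^2 / (4 * Iy * M_alpha) = (67e-9)^2 * 16200^2 / (4 * 38e-8 * 0.47) = 1.649

1.649


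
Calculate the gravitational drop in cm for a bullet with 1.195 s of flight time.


drop = 0.5*g*t^2 = 0.5*9.81*1.195^2 = 7.00446 m ≈ 700.4 cm

700.4 cm


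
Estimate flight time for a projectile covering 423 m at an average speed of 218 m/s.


t = d/v = 423/218 = 1.94 s

1.94 s


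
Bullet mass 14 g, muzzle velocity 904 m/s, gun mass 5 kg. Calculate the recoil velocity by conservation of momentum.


v_recoil = m_p * v_p / m_gun = 0.014 * 904 / 5 = 2.531 m/s

2.531 m/s


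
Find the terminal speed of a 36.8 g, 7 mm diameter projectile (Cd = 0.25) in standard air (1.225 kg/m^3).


A = pi*(d/2)^2 = pi*(7/2000)^2 = 3.84845e-05 m^2
vt = sqrt(2mg/(Cd*rho*A)) = sqrt(2*0.0368*9.81/(0.25 * 1.225 * 3.84845e-05)) = 247.5 m/s

247.5 m/s


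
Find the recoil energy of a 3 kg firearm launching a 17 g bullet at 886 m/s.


v_r = m_p*v_p/m_gun = 0.017*886/3 = 5.02067 m/s, E_r = 0.5*m_gun*v_r^2 = 0.5*3*5.02067^2 = 37.81 J

37.81 J


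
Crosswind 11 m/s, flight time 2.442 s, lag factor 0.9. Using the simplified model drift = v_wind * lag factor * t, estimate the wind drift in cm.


drift = v_wind * lag * t = 11 * 0.9 * 2.442 = 24.1758 m ≈ 2418 cm

2418 cm


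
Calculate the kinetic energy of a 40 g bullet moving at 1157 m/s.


E = 0.5*m*v^2 = 0.5*0.04*1157^2 = 26773 J

26773 J


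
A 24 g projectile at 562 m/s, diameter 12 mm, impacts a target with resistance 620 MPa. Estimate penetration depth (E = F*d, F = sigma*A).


A = pi*(d/2)^2 = pi*(12/2)^2 = 113.097 mm^2
E = 0.5*m*v^2 = 0.5*0.024*562^2 = 3790.13 J
depth = E/(sigma*A) = 3790.13 J / (620 MPa * 113.097 mm^2) = 3790.13/(620 * 113.097) m = 0.0540518 m ≈ 54.05 mm

54.05 mm


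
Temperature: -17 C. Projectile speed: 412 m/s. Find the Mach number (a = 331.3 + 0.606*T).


a = 331.3 + 0.606*(-17) = 320.998 m/s
M = v/a = 412/320.998 = 1.283

1.283


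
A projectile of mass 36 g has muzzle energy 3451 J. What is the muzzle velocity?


v = sqrt(2*E/m) = sqrt(2*3451/0.036) = 437.9 m/s

437.9 m/s


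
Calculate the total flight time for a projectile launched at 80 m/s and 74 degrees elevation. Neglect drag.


T = 2*v0*sin(theta)/g = 2*80*sin(74°)/9.81 = 15.68 s

15.68 s


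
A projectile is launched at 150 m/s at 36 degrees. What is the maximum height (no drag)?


H = (v0*sin(theta))^2 / (2g) = (150*sin(36°))^2 / (2*9.81) = 396.2 m

396.2 m


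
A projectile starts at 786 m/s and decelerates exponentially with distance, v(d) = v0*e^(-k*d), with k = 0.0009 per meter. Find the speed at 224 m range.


v = v0*exp(-k*d) = 786*exp(-0.0009*224) = 642.5 m/s

642.5 m/s


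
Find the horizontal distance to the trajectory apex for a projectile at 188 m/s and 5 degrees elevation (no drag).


R = v0^2*sin(2*theta)/g = 188^2*sin(2*5°)/9.81 = 625.629 m
apex_dist = R/2 = 625.629/2 = 312.8 m

312.8 m
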